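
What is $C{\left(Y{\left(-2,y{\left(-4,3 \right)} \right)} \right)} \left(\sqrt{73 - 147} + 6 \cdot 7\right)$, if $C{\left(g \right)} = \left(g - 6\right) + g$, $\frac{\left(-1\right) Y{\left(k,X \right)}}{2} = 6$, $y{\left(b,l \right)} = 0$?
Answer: $-1260 - 30 i \sqrt{74} \approx -1260.0 - 258.07 i$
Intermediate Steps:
$Y{\left(k,X \right)} = -12$ ($Y{\left(k,X \right)} = \left(-2\right) 6 = -12$)
$C{\left(g \right)} = -6 + 2 g$ ($C{\left(g \right)} = \left(-6 + g\right) + g = -6 + 2 g$)
$C{\left(Y{\left(-2,y{\left(-4,3 \right)} \right)} \right)} \left(\sqrt{73 - 147} + 6 \cdot 7\right) = \left(-6 + 2 \left(-12\right)\right) \left(\sqrt{73 - 147} + 6 \cdot 7\right) = \left(-6 - 24\right) \left(\sqrt{-74} + 42\right) = - 30 \left(i \sqrt{74} + 42\right) = - 30 \left(42 + i \sqrt{74}\right) = -1260 - 30 i \sqrt{74}$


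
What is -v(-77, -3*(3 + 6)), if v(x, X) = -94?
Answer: 94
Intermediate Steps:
-v(-77, -3*(3 + 6)) = -1*(-94) = 94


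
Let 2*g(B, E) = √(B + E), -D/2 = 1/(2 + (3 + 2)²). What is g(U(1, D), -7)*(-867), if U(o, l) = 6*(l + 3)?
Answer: -289*√95/2 ≈ -1408.4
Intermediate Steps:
D = -2/27 (D = -2/(2 + (3 + 2)²) = -2/(2 + 5²) = -2/(2 + 25) = -2/27 ≈ -0.074074)
U(o, l) = 18 + 6*l (U(o, l) = 6*(3 + l) = 18 + 6*l)
g(B, E) = √(B + E)/2
g(U(1, D), -7)*(-867) = (√((18 + 6*(-2/27)) - 7)/2)*(-867) = (√((18 - 4/9) - 7)/2)*(-867) = (√(158/9 - 7)/2)*(-867) = (√(95/9)/2)*(-867) = ((√95/3)/2)*(-867) = (√95/6)*(-867) = -289*√95/2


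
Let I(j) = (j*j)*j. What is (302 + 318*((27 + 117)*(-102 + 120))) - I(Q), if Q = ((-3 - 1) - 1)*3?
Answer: 827933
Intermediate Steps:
Q = -15 (Q = (-4 - 1)*3 = -5*3 = -15)
I(j) = j³ (I(j) = j²*j = j³)
(302 + 318*((27 + 117)*(-102 + 120))) - I(Q) = (302 + 318*((27 + 117)*(-102 + 120))) - 1*(-15)³ = (302 + 318*(144*18)) - 1*(-3375) = (302 + 318*2592) + 3375 = (302 + 824256) + 3375 = 824558 + 3375 = 827933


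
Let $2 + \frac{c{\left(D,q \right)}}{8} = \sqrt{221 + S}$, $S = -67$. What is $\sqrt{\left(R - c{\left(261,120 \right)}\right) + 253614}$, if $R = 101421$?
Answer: $\sqrt{355051 - 8 \sqrt{154}} \approx 595.78$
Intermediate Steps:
$c{\left(D,q \right)} = -16 + 8 \sqrt{154}$ ($c{\left(D,q \right)} = -16 + 8 \sqrt{221 - 67} = -16 + 8 \sqrt{154}$)
$\sqrt{\left(R - c{\left(261,120 \right)}\right) + 253614} = \sqrt{\left(101421 - \left(-16 + 8 \sqrt{154}\right)\right) + 253614} = \sqrt{\left(101421 + \left(16 - 8 \sqrt{154}\right)\right) + 253614} = \sqrt{\left(101437 - 8 \sqrt{154}\right) + 253614} = \sqrt{355051 - 8 \sqrt{154}}$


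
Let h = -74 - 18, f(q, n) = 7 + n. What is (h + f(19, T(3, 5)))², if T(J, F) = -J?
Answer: 7744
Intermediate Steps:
h = -92
(h + f(19, T(3, 5)))² = (-92 + (7 - 1*3))² = (-92 + (7 - 3))² = (-92 + 4)² = (-88)² = 7744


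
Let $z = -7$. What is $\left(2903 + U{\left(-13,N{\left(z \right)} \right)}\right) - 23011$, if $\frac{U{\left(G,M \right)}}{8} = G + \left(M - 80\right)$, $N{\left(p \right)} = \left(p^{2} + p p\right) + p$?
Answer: $-20124$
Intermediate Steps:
$N{\left(p \right)} = p + 2 p^{2}$ ($N{\left(p \right)} = \left(p^{2} + p^{2}\right) + p = 2 p^{2} + p = p + 2 p^{2}$)
$U{\left(G,M \right)} = -640 + 8 G + 8 M$ ($U{\left(G,M \right)} = 8 \left(G + \left(M - 80\right)\right) = 8 \left(G + \left(-80 + M\right)\right) = 8 \left(-80 + G + M\right) = -640 + 8 G + 8 M$)
$\left(2903 + U{\left(-13,N{\left(z \right)} \right)}\right) - 23011 = \left(2903 + \left(-640 + 8 \left(-13\right) + 8 \left(- 7 \left(1 + 2 \left(-7\right)\right)\right)\right)\right) - 23011 = \left(2903 - \left(744 - - 56 \left(1 - 14\right)\right)\right) - 23011 = \left(2903 - \left(744 - \left(-56\right) \left(-13\right)\right)\right) - 23011 = \left(2903 - 16\right) - 23011 = 2887 - 23011 = -20124$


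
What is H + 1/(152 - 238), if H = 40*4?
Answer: 13759/86 ≈ 159.99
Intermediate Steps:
H = 160
H + 1/(152 - 238) = 160 + 1/(152 - 238) = 160 + 1/(-86) = 160 - 1/86 = 13759/86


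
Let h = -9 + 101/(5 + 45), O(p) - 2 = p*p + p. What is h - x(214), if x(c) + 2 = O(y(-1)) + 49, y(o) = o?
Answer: -2799/50 ≈ -55.980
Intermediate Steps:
O(p) = 2 + p + p² (O(p) = 2 + (p*p + p) = 2 + (p² + p) = 2 + (p + p²) = 2 + p + p²)
h = -349/50 (h = -9 + 101/50 = -349/50 ≈ -6.9800)
x(c) = 49 (x(c) = -2 + ((2 - 1 + (-1)²) + 49) = -2 + ((2 - 1 + 1) + 49) = -2 + (2 + 49) = -2 + 51 = 49)
h - x(214) = -349/50 - 1*49 = -349/50 - 49 = -2799/50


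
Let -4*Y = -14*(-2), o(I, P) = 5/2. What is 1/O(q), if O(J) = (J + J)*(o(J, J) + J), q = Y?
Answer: 1/63 ≈ 0.015873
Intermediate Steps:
o(I, P) = 5/2 (o(I, P) = 5*(½) = 5/2)
Y = -7 (Y = -(-7)*(-2)/2 = -¼*28 = -7)
q = -7
O(J) = 2*J*(5/2 + J) (O(J) = (J + J)*(5/2 + J) = (2*J)*(5/2 + J) = 2*J*(5/2 + J))
1/O(q) = 1/(-7*(5 + 2*(-7))) = 1/(-7*(5 - 14)) = 1/(-7*(-9)) = 1/63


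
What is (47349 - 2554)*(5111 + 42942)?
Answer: 2152534135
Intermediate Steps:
(47349 - 2554)*(5111 + 42942) = 44795*48053 = 2152534135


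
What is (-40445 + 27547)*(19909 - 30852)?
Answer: 141142814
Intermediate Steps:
(-40445 + 27547)*(19909 - 30852) = -12898*(-10943) = 141142814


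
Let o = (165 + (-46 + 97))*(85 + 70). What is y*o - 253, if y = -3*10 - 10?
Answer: -1339453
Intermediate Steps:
y = -40 (y = -30 - 10 = -40)
o = 33480 (o = (165 + 51)*155 = 216*155 = 33480)
y*o - 253 = -40*33480 - 253 = -1339200 - 253 = -1339453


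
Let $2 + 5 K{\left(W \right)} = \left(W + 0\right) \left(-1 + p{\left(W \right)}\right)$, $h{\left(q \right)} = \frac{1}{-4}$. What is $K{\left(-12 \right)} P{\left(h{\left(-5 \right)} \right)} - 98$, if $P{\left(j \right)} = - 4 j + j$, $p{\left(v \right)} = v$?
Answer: $- \frac{749}{10} \approx -74.9$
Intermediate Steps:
$h{\left(q \right)} = - \frac{1}{4}$
$P{\left(j \right)} = - 3 j$
$K{\left(W \right)} = - \frac{2}{5} + \frac{W \left(-1 + W\right)}{5}$ ($K{\left(W \right)} = - \frac{2}{5} + \frac{\left(W + 0\right) \left(-1 + W\right)}{5} = - \frac{2}{5} + \frac{W \left(-1 + W\right)}{5}$)
$K{\left(-12 \right)} P{\left(h{\left(-5 \right)} \right)} - 98 = \left(- \frac{2}{5} - - \frac{12}{5} + \frac{\left(-12\right)^{2}}{5}\right) \left(\left(-3\right) \left(- \frac{1}{4}\right)\right) - 98 = \left(- \frac{2}{5} + \frac{12}{5} + \frac{1}{5} \cdot 144\right) \frac{3}{4} - 98 = \left(- \frac{2}{5} + \frac{12}{5} + \frac{144}{5}\right) \frac{3}{4} - 98 = \frac{154}{5} \cdot \frac{3}{4} - 98 = \frac{231}{10} - 98 = - \frac{749}{10}$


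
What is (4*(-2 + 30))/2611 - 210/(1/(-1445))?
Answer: 113186866/373 ≈ 3.0345e+5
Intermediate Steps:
(4*(-2 + 30))/2611 - 210/(1/(-1445)) = (4*28)*(1/2611) - 210/(-1/1445) = 112*(1/2611) - 210*(-1445) = 16/373 + 303450 = 113186866/373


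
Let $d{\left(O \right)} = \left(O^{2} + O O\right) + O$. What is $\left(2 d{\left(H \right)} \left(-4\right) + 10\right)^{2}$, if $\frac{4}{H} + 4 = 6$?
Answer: $4900$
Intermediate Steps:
$H = 2$ ($H = \frac{4}{-4 + 6} = \frac{4}{2} = 4 \cdot \frac{1}{2} = 2$)
$d{\left(O \right)} = O + 2 O^{2}$ ($d{\left(O \right)} = \left(O^{2} + O^{2}\right) + O = 2 O^{2} + O = O + 2 O^{2}$)
$\left(2 d{\left(H \right)} \left(-4\right) + 10\right)^{2} = \left(2 \cdot 2 \left(1 + 2 \cdot 2\right) \left(-4\right) + 10\right)^{2} = \left(2 \cdot 2 \left(1 + 4\right) \left(-4\right) + 10\right)^{2} = \left(2 \cdot 2 \cdot 5 \left(-4\right) + 10\right)^{2} = \left(2 \cdot 10 \left(-4\right) + 10\right)^{2} = \left(20 \left(-4\right) + 10\right)^{2} = \left(-80 + 10\right)^{2} = \left(-70\right)^{2} = 4900$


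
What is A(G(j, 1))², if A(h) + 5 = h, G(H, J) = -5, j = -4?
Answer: 100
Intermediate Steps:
A(h) = -5 + h
A(G(j, 1))² = (-5 - 5)² = (-10)² = 100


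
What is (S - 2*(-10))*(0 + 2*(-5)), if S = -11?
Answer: -90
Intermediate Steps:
(S - 2*(-10))*(0 + 2*(-5)) = (-11 - 2*(-10))*(0 + 2*(-5)) = (-11 + 20)*(0 - 10) = 9*(-10) = -90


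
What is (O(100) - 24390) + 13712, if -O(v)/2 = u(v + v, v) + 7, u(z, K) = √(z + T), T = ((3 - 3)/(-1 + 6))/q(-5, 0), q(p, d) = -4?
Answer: -10692 - 20*√2 ≈ -10720.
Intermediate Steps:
T = 0 (T = ((3 - 3)/(-1 + 6))/(-4) = (0/5)*(-¼) = (0*(⅕))*(-¼) = 0*(-¼) = 0)
u(z, K) = √z (u(z, K) = √(z + 0) = √z)
O(v) = -14 - 2*√2*√v (O(v) = -2*(√(v + v) + 7) = -2*(√(2*v) + 7) = -2*(√2*√v + 7) = -2*(7 + √2*√v) = -14 - 2*√2*√v)
(O(100) - 24390) + 13712 = ((-14 - 2*√2*√100) - 24390) + 13712 = ((-14 - 2*√2*10) - 24390) + 13712 = ((-14 - 20*√2) - 24390) + 13712 = (-24404 - 20*√2) + 13712 = -10692 - 20*√2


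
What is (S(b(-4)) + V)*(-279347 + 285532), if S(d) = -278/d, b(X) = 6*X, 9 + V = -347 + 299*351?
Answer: 7763752175/12 ≈ 6.4698e+8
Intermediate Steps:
V = 104593 (V = -9 + (-347 + 299*351) = -9 + (-347 + 104949) = -9 + 104602 = 104593)
(S(b(-4)) + V)*(-279347 + 285532) = (-278/(6*(-4)) + 104593)*(-279347 + 285532) = (-278/(-24) + 104593)*6185 = (-278*(-1/24) + 104593)*6185 = (139/12 + 104593)*6185 = (1255255/12)*6185 = 7763752175/12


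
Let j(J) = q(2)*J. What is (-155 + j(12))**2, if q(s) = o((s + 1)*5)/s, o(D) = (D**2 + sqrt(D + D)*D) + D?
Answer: 1894225 + 231300*sqrt(30) ≈ 3.1611e+6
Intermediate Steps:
o(D) = D + D**2 + sqrt(2)*D**(3/2) (o(D) = (D**2 + sqrt(2*D)*D) + D = (D**2 + (sqrt(2)*sqrt(D))*D) + D = (D**2 + sqrt(2)*D**(3/2)) + D = D + D**2 + sqrt(2)*D**(3/2))
q(s) = (5 + (5 + 5*s)**2 + 5*s + sqrt(2)*(5 + 5*s)**(3/2))/s (q(s) = ((s + 1)*5 + ((s + 1)*5)**2 + sqrt(2)*((s + 1)*5)**(3/2))/s = ((1 + s)*5 + ((1 + s)*5)**2 + sqrt(2)*((1 + s)*5)**(3/2))/s = ((5 + 5*s) + (5 + 5*s)**2 + sqrt(2)*(5 + 5*s)**(3/2))/s = (5 + (5 + 5*s)**2 + 5*s + sqrt(2)*(5 + 5*s)**(3/2))/s)
j(J) = J*(120 + 15*sqrt(30)/2) (j(J) = (5*(1 + 2 + 5*(1 + 2)**2 + sqrt(10)*(1 + 2)**(3/2))/2)*J = (5*(1/2)*(1 + 2 + 5*3**2 + sqrt(10)*3**(3/2)))*J = (5*(1/2)*(1 + 2 + 5*9 + sqrt(10)*(3*sqrt(3))))*J = (5*(1/2)*(1 + 2 + 45 + 3*sqrt(30)))*J = (5*(1/2)*(48 + 3*sqrt(30)))*J = (120 + 15*sqrt(30)/2)*J = J*(120 + 15*sqrt(30)/2))
(-155 + j(12))**2 = (-155 + (15/2)*12*(16 + sqrt(30)))**2 = (-155 + (1440 + 90*sqrt(30)))**2 = (1285 + 90*sqrt(30))**2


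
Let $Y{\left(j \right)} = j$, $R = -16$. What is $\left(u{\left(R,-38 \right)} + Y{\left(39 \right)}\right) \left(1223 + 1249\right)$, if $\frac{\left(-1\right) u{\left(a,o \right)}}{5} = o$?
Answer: $566088$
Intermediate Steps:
$u{\left(a,o \right)} = - 5 o$
$\left(u{\left(R,-38 \right)} + Y{\left(39 \right)}\right) \left(1223 + 1249\right) = \left(\left(-5\right) \left(-38\right) + 39\right) \left(1223 + 1249\right) = \left(190 + 39\right) 2472 = 229 \cdot 2472 = 566088$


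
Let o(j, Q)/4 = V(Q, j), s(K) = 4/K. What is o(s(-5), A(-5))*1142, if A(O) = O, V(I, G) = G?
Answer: -18272/5 ≈ -3654.4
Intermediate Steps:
o(j, Q) = 4*j
o(s(-5), A(-5))*1142 = (4*(4/(-5)))*1142 = (4*(4*(-⅕)))*1142 = (4*(-⅘))*1142 = -16/5*1142 = -18272/5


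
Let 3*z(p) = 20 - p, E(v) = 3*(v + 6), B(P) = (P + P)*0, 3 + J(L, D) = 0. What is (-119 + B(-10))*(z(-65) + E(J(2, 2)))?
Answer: -13328/3 ≈ -4442.7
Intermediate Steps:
J(L, D) = -3 (J(L, D) = -3 + 0 = -3)
B(P) = 0 (B(P) = (2*P)*0 = 0)
E(v) = 18 + 3*v (E(v) = 3*(6 + v) = 18 + 3*v)
z(p) = 20/3 - p/3 (z(p) = (20 - p)/3 = 20/3 - p/3)
(-119 + B(-10))*(z(-65) + E(J(2, 2))) = (-119 + 0)*((20/3 - ⅓*(-65)) + (18 + 3*(-3))) = -119*((20/3 + 65/3) + (18 - 9)) = -119*(85/3 + 9) = -119*112/3 = -13328/3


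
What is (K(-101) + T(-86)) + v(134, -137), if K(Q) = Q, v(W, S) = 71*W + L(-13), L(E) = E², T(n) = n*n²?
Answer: -626474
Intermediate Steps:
T(n) = n³
v(W, S) = 169 + 71*W (v(W, S) = 71*W + (-13)² = 71*W + 169 = 169 + 71*W)
(K(-101) + T(-86)) + v(134, -137) = (-101 + (-86)³) + (169 + 71*134) = (-101 - 636056) + (169 + 9514) = -636157 + 9683 = -626474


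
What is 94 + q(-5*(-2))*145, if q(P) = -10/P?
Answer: -51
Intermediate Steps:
94 + q(-5*(-2))*145 = 94 - 10/((-5*(-2)))*145 = 94 - 10/10*145 = 94 - 10*⅒*145 = 94 - 1*145 = 94 - 145 = -51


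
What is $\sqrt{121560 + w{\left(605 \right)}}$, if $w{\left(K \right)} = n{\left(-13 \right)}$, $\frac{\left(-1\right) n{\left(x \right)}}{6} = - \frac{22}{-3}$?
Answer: $2 \sqrt{30379} \approx 348.59$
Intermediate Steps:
$n{\left(x \right)} = -44$ ($n{\left(x \right)} = - 6 \left(- \frac{22}{-3}\right) = - 6 \left(\left(-22\right) \left(- \frac{1}{3}\right)\right) = \left(-6\right) \frac{22}{3} = -44$)
$w{\left(K \right)} = -44$
$\sqrt{121560 + w{\left(605 \right)}} = \sqrt{121560 - 44} = \sqrt{121516} = 2 \sqrt{30379}$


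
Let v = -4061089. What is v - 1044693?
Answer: -5105782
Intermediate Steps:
v - 1044693 = -4061089 - 1044693 = -5105782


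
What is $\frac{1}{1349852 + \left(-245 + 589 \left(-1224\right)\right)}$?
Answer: $\frac{1}{628671} \approx 1.5907 \cdot 10^{-6}$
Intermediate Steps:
$\frac{1}{1349852 + \left(-245 + 589 \left(-1224\right)\right)} = \frac{1}{1349852 - 721181} = \frac{1}{628671}$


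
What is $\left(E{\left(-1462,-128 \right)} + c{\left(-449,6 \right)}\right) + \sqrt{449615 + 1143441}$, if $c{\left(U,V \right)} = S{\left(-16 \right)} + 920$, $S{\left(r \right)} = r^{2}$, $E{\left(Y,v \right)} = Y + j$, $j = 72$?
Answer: $-214 + 4 \sqrt{99566} \approx 1048.2$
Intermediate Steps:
$E{\left(Y,v \right)} = 72 + Y$ ($E{\left(Y,v \right)} = Y + 72 = 72 + Y$)
$c{\left(U,V \right)} = 1176$ ($c{\left(U,V \right)} = \left(-16\right)^{2} + 920 = 256 + 920 = 1176$)
$\left(E{\left(-1462,-128 \right)} + c{\left(-449,6 \right)}\right) + \sqrt{449615 + 1143441} = \left(\left(72 - 1462\right) + 1176\right) + \sqrt{449615 + 1143441} = \left(-1390 + 1176\right) + \sqrt{1593056} = -214 + 4 \sqrt{99566}$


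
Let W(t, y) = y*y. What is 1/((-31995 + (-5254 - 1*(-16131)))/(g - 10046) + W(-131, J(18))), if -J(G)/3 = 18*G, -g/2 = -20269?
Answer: 15246/14404166305 ≈ 1.0584e-6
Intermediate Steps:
g = 40538 (g = -2*(-20269) = 40538)
J(G) = -54*G
W(t, y) = y²
1/((-31995 + (-5254 - 1*(-16131)))/(g - 10046) + W(-131, J(18))) = 1/((-31995 + (-5254 - 1*(-16131)))/(40538 - 10046) + (-54*18)²) = 1/((-31995 + (-5254 + 16131))/30492 + (-972)²) = 1/((-31995 + 10877)*(1/30492) + 944784) = 1/(-21118*1/30492 + 944784) = 1/(-10559/15246 + 944784) = 1/(14404166305/15246) = 15246/14404166305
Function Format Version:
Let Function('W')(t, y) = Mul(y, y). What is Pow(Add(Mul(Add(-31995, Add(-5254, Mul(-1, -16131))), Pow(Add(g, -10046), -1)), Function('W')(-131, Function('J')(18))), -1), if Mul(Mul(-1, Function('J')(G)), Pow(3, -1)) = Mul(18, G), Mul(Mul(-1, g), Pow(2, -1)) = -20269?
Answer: Rational(15246, 14404166305) ≈ 1.0584e-6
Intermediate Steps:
g = 40538 (g = Mul(-2, -20269) = 40538)
Function('J')(G) = Mul(-54, G) (Function('J')(G) = Mul(-3, Mul(18, G)) = Mul(-54, G))
Function('W')(t, y) = Pow(y, 2)
Pow(Add(Mul(Add(-31995, Add(-5254, Mul(-1, -16131))), Pow(Add(g, -10046), -1)), Function('W')(-131, Function('J')(18))), -1) = Pow(Add(Mul(Add(-31995, Add(-5254, Mul(-1, -16131))), Pow(Add(40538, -10046), -1)), Pow(Mul(-54, 18), 2)), -1) = Pow(Add(Mul(Add(-31995, Add(-5254, 16131)), Pow(30492, -1)), Pow(-972, 2)), -1) = Pow(Add(Mul(Add(-31995, 10877), Rational(1, 30492)), 944784), -1) = Pow(Add(Mul(-21118, Rational(1, 30492)), 944784), -1) = Pow(Add(Rational(-10559, 15246), 944784), -1) = Pow(Rational(14404166305, 15246), -1) = Rational(15246, 14404166305)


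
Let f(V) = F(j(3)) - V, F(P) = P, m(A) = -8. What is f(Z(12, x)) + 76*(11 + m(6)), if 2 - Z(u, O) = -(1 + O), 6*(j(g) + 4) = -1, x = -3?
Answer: 1343/6 ≈ 223.83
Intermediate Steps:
j(g) = -25/6 (j(g) = -4 + (1/6)*(-1) = -4 - 1/6 = -25/6)
Z(u, O) = 3 + O (Z(u, O) = 2 - (-1)*(1 + O) = 2 - (-1 - O) = 2 + (1 + O) = 3 + O)
f(V) = -25/6 - V
f(Z(12, x)) + 76*(11 + m(6)) = (-25/6 - (3 - 3)) + 76*(11 - 8) = (-25/6 - 1*0) + 76*3 = (-25/6 + 0) + 228 = -25/6 + 228 = 1343/6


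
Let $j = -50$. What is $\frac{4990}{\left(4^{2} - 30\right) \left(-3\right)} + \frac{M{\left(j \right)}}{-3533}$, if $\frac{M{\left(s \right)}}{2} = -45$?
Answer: $\frac{8816725}{74193} \approx 118.83$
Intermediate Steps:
$M{\left(s \right)} = -90$ ($M{\left(s \right)} = 2 \left(-45\right) = -90$)
$\frac{4990}{\left(4^{2} - 30\right) \left(-3\right)} + \frac{M{\left(j \right)}}{-3533} = \frac{4990}{\left(4^{2} - 30\right) \left(-3\right)} - \frac{90}{-3533} = \frac{4990}{\left(16 - 30\right) \left(-3\right)} - - \frac{90}{3533} = \frac{4990}{\left(-14\right) \left(-3\right)} + \frac{90}{3533} = \frac{4990}{42} + \frac{90}{3533} = 4990 \cdot \frac{1}{42} + \frac{90}{3533} = \frac{2495}{21} + \frac{90}{3533} = \frac{8816725}{74193}$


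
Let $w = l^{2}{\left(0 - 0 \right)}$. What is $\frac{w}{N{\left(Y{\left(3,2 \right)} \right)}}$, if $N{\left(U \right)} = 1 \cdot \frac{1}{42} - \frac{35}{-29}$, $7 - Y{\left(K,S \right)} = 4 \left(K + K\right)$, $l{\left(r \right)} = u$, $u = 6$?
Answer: $\frac{43848}{1499} \approx 29.251$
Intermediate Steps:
$l{\left(r \right)} = 6$
$Y{\left(K,S \right)} = 7 - 8 K$ ($Y{\left(K,S \right)} = 7 - 4 \left(K + K\right) = 7 - 4 \cdot 2 K = 7 - 8 K$)
$N{\left(U \right)} = \frac{1499}{1218}$ ($N{\left(U \right)} = 1 \cdot \frac{1}{42} - - \frac{35}{29} = \frac{1}{42} + \frac{35}{29} = \frac{1499}{1218}$)
$w = 36$ ($w = 6^{2} = 36$)
$\frac{w}{N{\left(Y{\left(3,2 \right)} \right)}} = \frac{36}{\frac{1499}{1218}} = 36 \cdot \frac{1218}{1499} = \frac{43848}{1499}$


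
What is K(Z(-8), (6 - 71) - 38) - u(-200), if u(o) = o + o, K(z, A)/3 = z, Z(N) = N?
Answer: 376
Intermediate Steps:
K(z, A) = 3*z
u(o) = 2*o
K(Z(-8), (6 - 71) - 38) - u(-200) = 3*(-8) - 2*(-200) = -24 - 1*(-400) = -24 + 400 = 376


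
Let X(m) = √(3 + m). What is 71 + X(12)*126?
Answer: 71 + 126*√15 ≈ 559.00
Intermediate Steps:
71 + X(12)*126 = 71 + √(3 + 12)*126 = 71 + √15*126 = 71 + 126*√15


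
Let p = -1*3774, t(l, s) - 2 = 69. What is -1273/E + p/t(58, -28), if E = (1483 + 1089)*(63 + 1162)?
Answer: -11890832183/223699700 ≈ -53.155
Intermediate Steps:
t(l, s) = 71 (t(l, s) = 2 + 69 = 71)
p = -3774
E = 3150700 (E = 2572*1225 = 3150700)
-1273/E + p/t(58, -28) = -1273/3150700 - 3774/71 = -11890832183/223699700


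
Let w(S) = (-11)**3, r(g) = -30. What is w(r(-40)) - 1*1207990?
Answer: -1209321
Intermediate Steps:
w(S) = -1331
w(r(-40)) - 1*1207990 = -1331 - 1*1207990 = -1331 - 1207990 = -1209321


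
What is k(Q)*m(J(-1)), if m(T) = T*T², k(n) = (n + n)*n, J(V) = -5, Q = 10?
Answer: -25000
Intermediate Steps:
k(n) = 2*n² (k(n) = (2*n)*n = 2*n²)
m(T) = T³
k(Q)*m(J(-1)) = (2*10²)*(-5)³ = (2*100)*(-125) = 200*(-125) = -25000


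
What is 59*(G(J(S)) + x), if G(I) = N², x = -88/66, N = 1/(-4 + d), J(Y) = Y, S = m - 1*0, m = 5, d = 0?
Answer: -3599/48 ≈ -74.979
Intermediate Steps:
S = 5 (S = 5 - 1*0 = 5 + 0 = 5)
N = -¼ (N = 1/(-4 + 0) = 1/(-4) = -¼ ≈ -0.25000)
x = -4/3 (x = -88*1/66 = -4/3 ≈ -1.3333)
G(I) = 1/16 (G(I) = (-¼)² = 1/16)
59*(G(J(S)) + x) = 59*(1/16 - 4/3) = 59*(-61/48) = -3599/48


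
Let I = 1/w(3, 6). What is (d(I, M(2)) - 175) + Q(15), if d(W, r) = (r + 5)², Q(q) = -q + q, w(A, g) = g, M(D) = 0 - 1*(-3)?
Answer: -111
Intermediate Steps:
M(D) = 3 (M(D) = 0 + 3 = 3)
Q(q) = 0
I = ⅙ (I = 1/6 = ⅙ ≈ 0.16667)
d(W, r) = (5 + r)²
(d(I, M(2)) - 175) + Q(15) = ((5 + 3)² - 175) + 0 = (8² - 175) + 0 = (64 - 175) + 0 = -111 + 0 = -111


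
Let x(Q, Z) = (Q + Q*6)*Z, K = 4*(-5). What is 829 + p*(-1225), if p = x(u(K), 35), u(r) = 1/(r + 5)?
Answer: 62512/3 ≈ 20837.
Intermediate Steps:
K = -20
u(r) = 1/(5 + r)
x(Q, Z) = 7*Q*Z (x(Q, Z) = (Q + 6*Q)*Z = (7*Q)*Z = 7*Q*Z)
p = -49/3 (p = 7*35/(5 - 20) = 7*35/(-15) = 7*(-1/15)*35 = -49/3 ≈ -16.333)
829 + p*(-1225) = 829 - 49/3*(-1225) = 829 + 60025/3 = 62512/3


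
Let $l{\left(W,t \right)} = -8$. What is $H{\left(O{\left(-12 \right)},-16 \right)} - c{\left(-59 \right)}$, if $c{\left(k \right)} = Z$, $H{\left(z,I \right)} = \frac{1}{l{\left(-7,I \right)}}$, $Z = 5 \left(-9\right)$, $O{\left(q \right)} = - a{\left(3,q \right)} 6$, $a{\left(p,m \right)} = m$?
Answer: $\frac{359}{8} \approx 44.875$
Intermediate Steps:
$O{\left(q \right)} = - 6 q$ ($O{\left(q \right)} = - q 6 = - 6 q$)
$Z = -45$
$H{\left(z,I \right)} = - \frac{1}{8}$ ($H{\left(z,I \right)} = \frac{1}{-8} = - \frac{1}{8}$)
$c{\left(k \right)} = -45$
$H{\left(O{\left(-12 \right)},-16 \right)} - c{\left(-59 \right)} = - \frac{1}{8} - -45 = - \frac{1}{8} + 45 = \frac{359}{8}$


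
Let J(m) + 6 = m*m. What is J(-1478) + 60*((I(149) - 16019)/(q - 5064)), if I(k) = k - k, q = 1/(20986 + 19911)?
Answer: 452449959581126/207102407 ≈ 2.1847e+6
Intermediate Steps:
q = 1/40897 ≈ 2.4452e-5
J(m) = -6 + m² (J(m) = -6 + m*m = -6 + m²)
I(k) = 0
J(-1478) + 60*((I(149) - 16019)/(q - 5064)) = (-6 + (-1478)²) + 60*((0 - 16019)/(1/40897 - 5064)) = (-6 + 2184484) + 60*(-16019/(-207102407/40897)) = 2184478 + 60*(-16019*(-40897/207102407)) = 2184478 + 60*(655129043/207102407) = 2184478 + 39307742580/207102407 = 452449959581126/207102407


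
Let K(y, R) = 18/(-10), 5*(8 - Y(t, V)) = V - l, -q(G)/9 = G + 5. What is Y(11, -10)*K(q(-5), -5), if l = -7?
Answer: -387/25 ≈ -15.480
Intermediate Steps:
q(G) = -45 - 9*G (q(G) = -9*(G + 5) = -9*(5 + G) = -45 - 9*G)
Y(t, V) = 33/5 - V/5 (Y(t, V) = 8 - (V - 1*(-7))/5 = 8 - (V + 7)/5 = 8 - (7 + V)/5 = 8 + (-7/5 - V/5) = 33/5 - V/5)
K(y, R) = -9/5 (K(y, R) = 18*(-1/10) = -9/5)
Y(11, -10)*K(q(-5), -5) = (33/5 - 1/5*(-10))*(-9/5) = (33/5 + 2)*(-9/5) = (43/5)*(-9/5) = -387/25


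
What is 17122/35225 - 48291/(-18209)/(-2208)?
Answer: 228899013703/472079250400 ≈ 0.48487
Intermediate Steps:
17122/35225 - 48291/(-18209)/(-2208) = 17122*(1/35225) - 48291*(-1/18209)*(-1/2208) = 17122/35225 + (48291/18209)*(-1/2208) = 17122/35225 - 16097/13401824 = 228899013703/472079250400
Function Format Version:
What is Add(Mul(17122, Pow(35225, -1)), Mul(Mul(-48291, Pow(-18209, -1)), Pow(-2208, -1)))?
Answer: Rational(228899013703, 472079250400) ≈ 0.48487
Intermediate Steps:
Add(Mul(17122, Pow(35225, -1)), Mul(Mul(-48291, Pow(-18209, -1)), Pow(-2208, -1))) = Add(Mul(17122, Rational(1, 35225)), Mul(Mul(-48291, Rational(-1, 18209)), Rational(-1, 2208))) = Add(Rational(17122, 35225), Mul(Rational(48291, 18209), Rational(-1, 2208))) = Add(Rational(17122, 35225), Rational(-16097, 13401824)) = Rational(228899013703, 472079250400)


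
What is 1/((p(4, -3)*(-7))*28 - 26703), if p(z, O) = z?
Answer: -1/27487 ≈ -3.6381e-5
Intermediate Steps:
1/((p(4, -3)*(-7))*28 - 26703) = 1/((4*(-7))*28 - 26703) = 1/(-28*28 - 26703) = 1/(-784 - 26703) = 1/(-27487) = -1/27487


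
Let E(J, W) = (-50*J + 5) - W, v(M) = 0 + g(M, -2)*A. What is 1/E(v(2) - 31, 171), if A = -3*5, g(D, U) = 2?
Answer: 1/2884 ≈ 0.00034674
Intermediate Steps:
A = -15
v(M) = -30 (v(M) = 0 + 2*(-15) = 0 - 30 = -30)
E(J, W) = 5 - W - 50*J (E(J, W) = (5 - 50*J) - W = 5 - W - 50*J)
1/E(v(2) - 31, 171) = 1/(5 - 1*171 - 50*(-30 - 31)) = 1/(5 - 171 - 50*(-61)) = 1/(5 - 171 + 3050) = 1/2884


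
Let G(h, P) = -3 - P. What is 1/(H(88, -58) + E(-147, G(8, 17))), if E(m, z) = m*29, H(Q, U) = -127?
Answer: -1/4390 ≈ -0.00022779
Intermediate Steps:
E(m, z) = 29*m
1/(H(88, -58) + E(-147, G(8, 17))) = 1/(-127 + 29*(-147)) = 1/(-127 - 4263) = 1/(-4390) = -1/4390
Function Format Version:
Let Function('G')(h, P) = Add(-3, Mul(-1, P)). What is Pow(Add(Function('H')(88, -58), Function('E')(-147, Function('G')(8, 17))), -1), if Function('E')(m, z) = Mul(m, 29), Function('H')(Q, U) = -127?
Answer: Rational(-1, 4390) ≈ -0.00022779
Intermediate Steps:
Function('E')(m, z) = Mul(29, m)
Pow(Add(Function('H')(88, -58), Function('E')(-147, Function('G')(8, 17))), -1) = Pow(Add(-127, Mul(29, -147)), -1) = Pow(Add(-127, -4263), -1) = Pow(-4390, -1) = Rational(-1, 4390)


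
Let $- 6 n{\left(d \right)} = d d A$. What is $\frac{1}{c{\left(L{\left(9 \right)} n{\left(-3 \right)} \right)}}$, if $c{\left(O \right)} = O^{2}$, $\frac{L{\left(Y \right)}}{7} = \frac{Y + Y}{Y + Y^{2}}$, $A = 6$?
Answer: $\frac{25}{3969} \approx 0.0062988$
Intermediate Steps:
$n{\left(d \right)} = - d^{2}$ ($n{\left(d \right)} = - \frac{d d 6}{6} = - \frac{d^{2} \cdot 6}{6} = - \frac{6 d^{2}}{6} = - d^{2}$)
$L{\left(Y \right)} = \frac{14 Y}{Y + Y^{2}}$ ($L{\left(Y \right)} = 7 \frac{Y + Y}{Y + Y^{2}} = 7 \frac{2 Y}{Y + Y^{2}} = \frac{14 Y}{Y + Y^{2}}$)
$\frac{1}{c{\left(L{\left(9 \right)} n{\left(-3 \right)} \right)}} = \frac{1}{\left(\frac{14}{1 + 9} \left(- \left(-3\right)^{2}\right)\right)^{2}} = \frac{1}{\left(\frac{14}{10} \left(\left(-1\right) 9\right)\right)^{2}} = \frac{1}{\left(14 \cdot \frac{1}{10} \left(-9\right)\right)^{2}} = \frac{1}{\left(\frac{7}{5} \left(-9\right)\right)^{2}} = \frac{1}{\left(- \frac{63}{5}\right)^{2}} = \frac{1}{\frac{3969}{25}} = \frac{25}{3969}$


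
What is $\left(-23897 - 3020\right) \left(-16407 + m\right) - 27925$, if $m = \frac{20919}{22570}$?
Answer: $\frac{9966332988857}{22570} \approx 4.4157 \cdot 10^{8}$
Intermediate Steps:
$m = \frac{20919}{22570}$ ($m = 20919 \cdot \frac{1}{22570} = \frac{20919}{22570} \approx 0.92685$)
$\left(-23897 - 3020\right) \left(-16407 + m\right) - 27925 = \left(-23897 - 3020\right) \left(-16407 + \frac{20919}{22570}\right) - 27925 = \left(-26917\right) \left(- \frac{370285071}{22570}\right) - 27925 = \frac{9966963256107}{22570} - 27925 = \frac{9966332988857}{22570}$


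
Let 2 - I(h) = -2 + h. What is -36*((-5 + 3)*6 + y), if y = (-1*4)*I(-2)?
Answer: 1296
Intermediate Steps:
I(h) = 4 - h (I(h) = 2 - (-2 + h) = 2 + (2 - h) = 4 - h)
y = -24 (y = (-1*4)*(4 - 1*(-2)) = -4*(4 + 2) = -4*6 = -24)
-36*((-5 + 3)*6 + y) = -36*((-5 + 3)*6 - 24) = -36*(-2*6 - 24) = -36*(-12 - 24) = -36*(-36) = 1296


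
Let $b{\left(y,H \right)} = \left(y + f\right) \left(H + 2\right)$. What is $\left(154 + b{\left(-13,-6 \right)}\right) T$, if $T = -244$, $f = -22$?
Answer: $-71736$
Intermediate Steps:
$b{\left(y,H \right)} = \left(-22 + y\right) \left(2 + H\right)$ ($b{\left(y,H \right)} = \left(y - 22\right) \left(H + 2\right) = \left(-22 + y\right) \left(2 + H\right)$)
$\left(154 + b{\left(-13,-6 \right)}\right) T = \left(154 - -140\right) \left(-244\right) = \left(154 + \left(-44 + 132 - 26 + 78\right)\right) \left(-244\right) = \left(154 + 140\right) \left(-244\right) = 294 \left(-244\right) = -71736$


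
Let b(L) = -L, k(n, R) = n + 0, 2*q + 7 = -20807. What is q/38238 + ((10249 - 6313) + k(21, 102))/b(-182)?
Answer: 12451141/579943 ≈ 21.470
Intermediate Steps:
q = -10407 (q = -7/2 + (1/2)*(-20807) = -7/2 - 20807/2 = -10407)
k(n, R) = n
q/38238 + ((10249 - 6313) + k(21, 102))/b(-182) = -10407/38238 + ((10249 - 6313) + 21)/((-1*(-182))) = -10407*1/38238 + (3936 + 21)/182 = -3469/12746 + 3957*(1/182) = -3469/12746 + 3957/182 = 12451141/579943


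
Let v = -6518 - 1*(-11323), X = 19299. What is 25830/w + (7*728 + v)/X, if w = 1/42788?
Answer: 21329525767861/19299 ≈ 1.1052e+9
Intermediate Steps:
w = 1/42788 ≈ 2.3371e-5
v = 4805 (v = -6518 + 11323 = 4805)
25830/w + (7*728 + v)/X = 25830/(1/42788) + (7*728 + 4805)/19299 = 25830*42788 + (5096 + 4805)*(1/19299) = 1105214040 + 9901*(1/19299) = 1105214040 + 9901/19299 = 21329525767861/19299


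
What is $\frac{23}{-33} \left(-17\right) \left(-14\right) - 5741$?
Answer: $- \frac{194927}{33} \approx -5906.9$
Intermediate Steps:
$\frac{23}{-33} \left(-17\right) \left(-14\right) - 5741 = 23 \left(- \frac{1}{33}\right) \left(-17\right) \left(-14\right) - 5741 = \left(- \frac{23}{33}\right) \left(-17\right) \left(-14\right) - 5741 = \frac{391}{33} \left(-14\right) - 5741 = - \frac{5474}{33} - 5741 = - \frac{194927}{33}$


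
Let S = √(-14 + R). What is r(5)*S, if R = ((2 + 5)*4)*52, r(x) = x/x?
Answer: √1442 ≈ 37.974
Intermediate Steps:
r(x) = 1
R = 1456 (R = (7*4)*52 = 28*52 = 1456)
S = √1442 (S = √(-14 + 1456) = √1442 ≈ 37.974)
r(5)*S = 1*√1442 = √1442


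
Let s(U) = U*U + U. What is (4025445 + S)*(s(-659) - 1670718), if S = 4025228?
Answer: -9959455365608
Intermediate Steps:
s(U) = U + U² (s(U) = U² + U = U + U²)
(4025445 + S)*(s(-659) - 1670718) = (4025445 + 4025228)*(-659*(1 - 659) - 1670718) = 8050673*(-659*(-658) - 1670718) = 8050673*(433622 - 1670718) = 8050673*(-1237096) = -9959455365608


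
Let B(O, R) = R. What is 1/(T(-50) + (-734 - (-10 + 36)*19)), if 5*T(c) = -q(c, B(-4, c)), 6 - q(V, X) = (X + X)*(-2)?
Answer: -5/5946 ≈ -0.00084090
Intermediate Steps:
q(V, X) = 6 + 4*X (q(V, X) = 6 - (X + X)*(-2) = 6 - 2*X*(-2) = 6 - (-4)*X = 6 + 4*X)
T(c) = -6/5 - 4*c/5 (T(c) = (-(6 + 4*c))/5 = (-6 - 4*c)/5 = -6/5 - 4*c/5)
1/(T(-50) + (-734 - (-10 + 36)*19)) = 1/((-6/5 - ⅘*(-50)) + (-734 - (-10 + 36)*19)) = 1/((-6/5 + 40) + (-734 - 26*19)) = 1/(194/5 + (-734 - 1*494)) = 1/(194/5 + (-734 - 494)) = 1/(194/5 - 1228) = 1/(-5946/5) = -5/5946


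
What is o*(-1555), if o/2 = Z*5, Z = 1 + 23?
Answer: -373200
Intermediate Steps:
Z = 24
o = 240 (o = 2*(24*5) = 2*120 = 240)
o*(-1555) = 240*(-1555) = -373200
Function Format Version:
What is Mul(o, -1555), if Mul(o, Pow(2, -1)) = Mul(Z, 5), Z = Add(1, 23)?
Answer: -373200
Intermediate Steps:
Z = 24
o = 240 (o = Mul(2, Mul(24, 5)) = Mul(2, 120) = 240)
Mul(o, -1555) = Mul(240, -1555) = -373200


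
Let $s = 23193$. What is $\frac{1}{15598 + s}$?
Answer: $\frac{1}{38791} \approx 2.5779 \cdot 10^{-5}$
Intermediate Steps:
$\frac{1}{15598 + s} = \frac{1}{15598 + 23193} = \frac{1}{38791}$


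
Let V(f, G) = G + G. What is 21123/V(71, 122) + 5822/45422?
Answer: 480434737/5541484 ≈ 86.698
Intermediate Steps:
V(f, G) = 2*G
21123/V(71, 122) + 5822/45422 = 21123/((2*122)) + 5822/45422 = 21123/244 + 5822*(1/45422) = 21123*(1/244) + 2911/22711 = 21123/244 + 2911/22711 = 480434737/5541484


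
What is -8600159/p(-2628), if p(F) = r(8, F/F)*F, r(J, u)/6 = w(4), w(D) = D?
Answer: 8600159/63072 ≈ 136.35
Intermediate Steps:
r(J, u) = 24 (r(J, u) = 6*4 = 24)
p(F) = 24*F
-8600159/p(-2628) = -8600159/(24*(-2628)) = -8600159/(-63072) = -8600159*(-1/63072) = 8600159/63072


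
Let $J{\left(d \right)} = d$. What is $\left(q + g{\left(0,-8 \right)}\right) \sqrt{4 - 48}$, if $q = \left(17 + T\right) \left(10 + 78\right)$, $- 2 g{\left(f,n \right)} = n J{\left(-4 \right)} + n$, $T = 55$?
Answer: $12648 i \sqrt{11} \approx 41949.0 i$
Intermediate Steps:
$g{\left(f,n \right)} = \frac{3 n}{2}$ ($g{\left(f,n \right)} = - \frac{n \left(-4\right) + n}{2} = - \frac{- 4 n + n}{2} = - \frac{\left(-3\right) n}{2} = \frac{3 n}{2}$)
$q = 6336$ ($q = \left(17 + 55\right) \left(10 + 78\right) = 72 \cdot 88 = 6336$)
$\left(q + g{\left(0,-8 \right)}\right) \sqrt{4 - 48} = \left(6336 + \frac{3}{2} \left(-8\right)\right) \sqrt{4 - 48} = \left(6336 - 12\right) \sqrt{-44} = 6324 \cdot 2 i \sqrt{11} = 12648 i \sqrt{11}$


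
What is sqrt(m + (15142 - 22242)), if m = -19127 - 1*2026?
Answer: I*sqrt(28253) ≈ 168.09*I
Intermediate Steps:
m = -21153 (m = -19127 - 2026 = -21153)
sqrt(m + (15142 - 22242)) = sqrt(-21153 + (15142 - 22242)) = sqrt(-21153 - 7100) = sqrt(-28253) = I*sqrt(28253)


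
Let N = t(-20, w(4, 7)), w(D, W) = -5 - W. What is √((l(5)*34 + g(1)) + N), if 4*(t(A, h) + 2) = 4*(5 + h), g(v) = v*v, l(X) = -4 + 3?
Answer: I*√42 ≈ 6.4807*I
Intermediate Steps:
l(X) = -1
g(v) = v²
t(A, h) = 3 + h (t(A, h) = -2 + (4*(5 + h))/4 = -2 + (20 + 4*h)/4 = -2 + (5 + h) = 3 + h)
N = -9 (N = 3 + (-5 - 1*7) = 3 + (-5 - 7) = 3 - 12 = -9)
√((l(5)*34 + g(1)) + N) = √((-1*34 + 1²) - 9) = √((-34 + 1) - 9) = √(-33 - 9) = √(-42) = I*√42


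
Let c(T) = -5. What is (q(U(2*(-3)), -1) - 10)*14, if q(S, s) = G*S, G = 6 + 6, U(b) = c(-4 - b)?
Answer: -980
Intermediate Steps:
U(b) = -5
G = 12
q(S, s) = 12*S
(q(U(2*(-3)), -1) - 10)*14 = (12*(-5) - 10)*14 = (-60 - 10)*14 = -70*14 = -980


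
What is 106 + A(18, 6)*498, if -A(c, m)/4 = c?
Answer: -35750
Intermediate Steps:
A(c, m) = -4*c
106 + A(18, 6)*498 = 106 - 4*18*498 = 106 - 72*498 = 106 - 35856 = -35750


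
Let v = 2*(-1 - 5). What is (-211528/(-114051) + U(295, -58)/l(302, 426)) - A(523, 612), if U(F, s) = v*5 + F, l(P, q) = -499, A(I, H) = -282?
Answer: 16127779105/56911449 ≈ 283.38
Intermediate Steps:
v = -12 (v = 2*(-6) = -12)
U(F, s) = -60 + F (U(F, s) = -12*5 + F = -60 + F)
(-211528/(-114051) + U(295, -58)/l(302, 426)) - A(523, 612) = (-211528/(-114051) + (-60 + 295)/(-499)) - 1*(-282) = (-211528*(-1/114051) + 235*(-1/499)) + 282 = (211528/114051 - 235/499) + 282 = 78750487/56911449 + 282 = 16127779105/56911449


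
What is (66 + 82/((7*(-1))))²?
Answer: 144400/49 ≈ 2946.9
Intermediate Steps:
(66 + 82/((7*(-1))))² = (66 + 82/(-7))² = (66 + 82*(-⅐))² = (66 - 82/7)² = (380/7)² = 144400/49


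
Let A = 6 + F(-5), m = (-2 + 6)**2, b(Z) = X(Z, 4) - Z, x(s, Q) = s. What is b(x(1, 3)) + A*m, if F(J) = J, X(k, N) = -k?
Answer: 14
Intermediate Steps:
b(Z) = -2*Z (b(Z) = -Z - Z = -2*Z)
m = 16 (m = 4**2 = 16)
A = 1 (A = 6 - 5 = 1)
b(x(1, 3)) + A*m = -2*1 + 1*16 = -2 + 16 = 14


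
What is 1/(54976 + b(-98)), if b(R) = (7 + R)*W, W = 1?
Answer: 1/54885 ≈ 1.8220e-5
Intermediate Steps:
b(R) = 7 + R (b(R) = (7 + R)*1 = 7 + R)
1/(54976 + b(-98)) = 1/(54976 + (7 - 98)) = 1/(54976 - 91) = 1/54885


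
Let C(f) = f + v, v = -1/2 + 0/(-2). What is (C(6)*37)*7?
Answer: 2849/2 ≈ 1424.5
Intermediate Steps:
v = -½ (v = -1*½ + 0*(-½) = -½ + 0 = -½ ≈ -0.50000)
C(f) = -½ + f (C(f) = f - ½ = -½ + f)
(C(6)*37)*7 = ((-½ + 6)*37)*7 = ((11/2)*37)*7 = (407/2)*7 = 2849/2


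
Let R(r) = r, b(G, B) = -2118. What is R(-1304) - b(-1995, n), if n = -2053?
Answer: 814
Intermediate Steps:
R(-1304) - b(-1995, n) = -1304 - 1*(-2118) = -1304 + 2118 = 814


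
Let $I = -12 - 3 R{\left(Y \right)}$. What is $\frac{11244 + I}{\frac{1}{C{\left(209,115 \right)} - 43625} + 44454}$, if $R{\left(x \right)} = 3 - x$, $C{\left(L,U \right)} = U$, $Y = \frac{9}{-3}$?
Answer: $\frac{487921140}{1934193539} \approx 0.25226$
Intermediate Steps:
$Y = -3$ ($Y = 9 \left(- \frac{1}{3}\right) = -3$)
$I = -30$ ($I = -12 - 3 \left(3 - -3\right) = -12 - 3 \left(3 + 3\right) = -12 - 18 = -30$)
$\frac{11244 + I}{\frac{1}{C{\left(209,115 \right)} - 43625} + 44454} = \frac{11244 - 30}{\frac{1}{115 - 43625} + 44454} = \frac{11214}{\frac{1}{-43510} + 44454} = \frac{11214}{- \frac{1}{43510} + 44454} = \frac{11214}{\frac{1934193539}{43510}} = 11214 \cdot \frac{43510}{1934193539} = \frac{487921140}{1934193539}$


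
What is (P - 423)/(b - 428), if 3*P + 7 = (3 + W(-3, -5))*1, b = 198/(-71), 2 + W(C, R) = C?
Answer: 15123/15293 ≈ 0.98888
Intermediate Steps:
W(C, R) = -2 + C
b = -198/71 (b = 198*(-1/71) = -198/71 ≈ -2.7887)
P = -3 (P = -7/3 + ((3 + (-2 - 3))*1)/3 = -7/3 + ((3 - 5)*1)/3 = -7/3 + (-2*1)/3 = -7/3 + (⅓)*(-2) = -7/3 - ⅔ = -3)
(P - 423)/(b - 428) = (-3 - 423)/(-198/71 - 428) = -426/(-30586/71) = -426*(-71/30586) = 15123/15293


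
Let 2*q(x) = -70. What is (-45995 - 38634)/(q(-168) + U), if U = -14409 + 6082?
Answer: 84629/8362 ≈ 10.121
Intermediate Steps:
q(x) = -35 (q(x) = (½)*(-70) = -35)
U = -8327
(-45995 - 38634)/(q(-168) + U) = (-45995 - 38634)/(-35 - 8327) = -84629/(-8362) = -84629*(-1/8362) = 84629/8362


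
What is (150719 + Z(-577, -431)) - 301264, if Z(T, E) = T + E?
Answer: -151553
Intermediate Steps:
Z(T, E) = E + T
(150719 + Z(-577, -431)) - 301264 = (150719 + (-431 - 577)) - 301264 = (150719 - 1008) - 301264 = 149711 - 301264 = -151553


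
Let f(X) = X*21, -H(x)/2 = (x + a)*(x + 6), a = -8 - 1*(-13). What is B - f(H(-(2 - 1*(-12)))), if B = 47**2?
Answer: 5233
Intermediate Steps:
a = 5 (a = -8 + 13 = 5)
B = 2209
H(x) = -2*(5 + x)*(6 + x) (H(x) = -2*(x + 5)*(x + 6) = -2*(5 + x)*(6 + x))
f(X) = 21*X
B - f(H(-(2 - 1*(-12)))) = 2209 - 21*(-60 - (-22)*(2 - 1*(-12)) - 2*(2 - 1*(-12))**2) = 2209 - 21*(-60 - (-22)*(2 + 12) - 2*(2 + 12)**2) = 2209 - 21*(-60 - (-22)*14 - 2*(-1*14)**2) = 2209 - 21*(-60 - 22*(-14) - 2*(-14)**2) = 2209 - 21*(-60 + 308 - 2*196) = 2209 - 21*(-60 + 308 - 392) = 2209 - 21*(-144) = 2209 - 1*(-3024) = 2209 + 3024 = 5233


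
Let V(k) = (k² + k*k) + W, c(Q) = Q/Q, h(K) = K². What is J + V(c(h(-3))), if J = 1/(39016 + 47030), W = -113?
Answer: -9551105/86046 ≈ -111.00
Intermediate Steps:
c(Q) = 1
V(k) = -113 + 2*k² (V(k) = (k² + k*k) - 113 = (k² + k²) - 113 = 2*k² - 113 = -113 + 2*k²)
J = 1/86046 ≈ 1.1622e-5
J + V(c(h(-3))) = 1/86046 + (-113 + 2*1²) = 1/86046 + (-113 + 2*1) = 1/86046 + (-113 + 2) = 1/86046 - 111 = -9551105/86046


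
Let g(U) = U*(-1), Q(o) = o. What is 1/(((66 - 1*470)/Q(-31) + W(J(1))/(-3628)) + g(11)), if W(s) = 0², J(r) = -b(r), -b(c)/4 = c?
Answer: 31/63 ≈ 0.49206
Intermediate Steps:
b(c) = -4*c
J(r) = 4*r (J(r) = -(-4)*r = 4*r)
g(U) = -U
W(s) = 0
1/(((66 - 1*470)/Q(-31) + W(J(1))/(-3628)) + g(11)) = 1/(((66 - 1*470)/(-31) + 0/(-3628)) - 1*11) = 1/(((66 - 470)*(-1/31) + 0*(-1/3628)) - 11) = 1/((-404*(-1/31) + 0) - 11) = 1/((404/31 + 0) - 11) = 1/(404/31 - 11) = 1/(63/31) = 31/63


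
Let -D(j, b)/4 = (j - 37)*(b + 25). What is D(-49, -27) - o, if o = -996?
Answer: 308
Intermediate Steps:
D(j, b) = -4*(-37 + j)*(25 + b) (D(j, b) = -4*(j - 37)*(b + 25) = -4*(-37 + j)*(25 + b))
D(-49, -27) - o = (3700 - 100*(-49) + 148*(-27) - 4*(-27)*(-49)) - 1*(-996) = (3700 + 4900 - 3996 - 5292) + 996 = -688 + 996 = 308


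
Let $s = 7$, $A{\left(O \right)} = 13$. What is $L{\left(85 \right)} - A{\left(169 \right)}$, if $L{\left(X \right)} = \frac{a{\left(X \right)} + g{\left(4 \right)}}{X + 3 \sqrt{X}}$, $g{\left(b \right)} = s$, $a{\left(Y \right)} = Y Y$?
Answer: $\frac{1561}{19} - \frac{5424 \sqrt{85}}{1615} \approx 51.194$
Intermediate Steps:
$a{\left(Y \right)} = Y^{2}$
$g{\left(b \right)} = 7$
$L{\left(X \right)} = \frac{7 + X^{2}}{X + 3 \sqrt{X}}$ ($L{\left(X \right)} = \frac{X^{2} + 7}{X + 3 \sqrt{X}} = \frac{7 + X^{2}}{X + 3 \sqrt{X}}$)
$L{\left(85 \right)} - A{\left(169 \right)} = \frac{7 + 85^{2}}{85 + 3 \sqrt{85}} - 13 = \frac{7 + 7225}{85 + 3 \sqrt{85}} - 13 = \frac{1}{85 + 3 \sqrt{85}} \cdot 7232 - 13 = \frac{7232}{85 + 3 \sqrt{85}} - 13 = -13 + \frac{7232}{85 + 3 \sqrt{85}}$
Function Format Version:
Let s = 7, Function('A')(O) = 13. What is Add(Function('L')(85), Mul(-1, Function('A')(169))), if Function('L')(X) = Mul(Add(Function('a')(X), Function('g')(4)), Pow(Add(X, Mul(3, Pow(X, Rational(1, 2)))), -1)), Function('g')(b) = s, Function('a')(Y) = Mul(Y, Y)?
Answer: Add(Rational(1561, 19), Mul(Rational(-5424, 1615), Pow(85, Rational(1, 2)))) ≈ 51.194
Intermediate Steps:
Function('a')(Y) = Pow(Y, 2)
Function('g')(b) = 7
Function('L')(X) = Mul(Pow(Add(X, Mul(3, Pow(X, Rational(1, 2)))), -1), Add(7, Pow(X, 2))) (Function('L')(X) = Mul(Add(Pow(X, 2), 7), Pow(Add(X, Mul(3, Pow(X, Rational(1, 2)))), -1)) = Mul(Add(7, Pow(X, 2)), Pow(Add(X, Mul(3, Pow(X, Rational(1, 2)))), -1)) = Mul(Pow(Add(X, Mul(3, Pow(X, Rational(1, 2)))), -1), Add(7, Pow(X, 2))))
Add(Function('L')(85), Mul(-1, Function('A')(169))) = Add(Mul(Pow(Add(85, Mul(3, Pow(85, Rational(1, 2)))), -1), Add(7, Pow(85, 2))), Mul(-1, 13)) = Add(Mul(Pow(Add(85, Mul(3, Pow(85, Rational(1, 2)))), -1), Add(7, 7225)), -13) = Add(Mul(Pow(Add(85, Mul(3, Pow(85, Rational(1, 2)))), -1), 7232), -13) = Add(Mul(7232, Pow(Add(85, Mul(3, Pow(85, Rational(1, 2)))), -1)), -13) = Add(-13, Mul(7232, Pow(Add(85, Mul(3, Pow(85, Rational(1, 2)))), -1)))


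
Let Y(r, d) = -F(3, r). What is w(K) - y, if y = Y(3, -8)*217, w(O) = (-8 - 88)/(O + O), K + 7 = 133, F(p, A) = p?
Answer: 13663/21 ≈ 650.62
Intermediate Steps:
Y(r, d) = -3 (Y(r, d) = -1*3 = -3)
K = 126 (K = -7 + 133 = 126)
w(O) = -48/O (w(O) = -96*1/(2*O) = -48/O)
y = -651 (y = -3*217 = -651)
w(K) - y = -48/126 - 1*(-651) = -48*1/126 + 651 = -8/21 + 651 = 13663/21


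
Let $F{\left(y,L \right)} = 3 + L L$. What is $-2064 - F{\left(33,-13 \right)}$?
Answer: $-2236$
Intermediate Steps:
$F{\left(y,L \right)} = 3 + L^{2}$
$-2064 - F{\left(33,-13 \right)} = -2064 - \left(3 + \left(-13\right)^{2}\right) = -2064 - \left(3 + 169\right) = -2064 - 172 = -2236$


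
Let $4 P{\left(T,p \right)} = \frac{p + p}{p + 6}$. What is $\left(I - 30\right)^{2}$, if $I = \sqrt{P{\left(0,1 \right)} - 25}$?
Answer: $\frac{\left(420 - i \sqrt{4886}\right)^{2}}{196} \approx 875.07 - 299.57 i$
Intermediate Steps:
$P{\left(T,p \right)} = \frac{p}{2 \left(6 + p\right)}$ ($P{\left(T,p \right)} = \frac{\left(p + p\right) \frac{1}{p + 6}}{4} = \frac{2 p \frac{1}{6 + p}}{4} = \frac{p}{2 \left(6 + p\right)}$)
$I = \frac{i \sqrt{4886}}{14}$ ($I = \sqrt{\frac{1}{2} \cdot 1 \frac{1}{6 + 1} - 25} = \sqrt{\frac{1}{2} \cdot 1 \cdot \frac{1}{7} - 25} = \sqrt{\frac{1}{14} - 25} = \sqrt{- \frac{349}{14}} = \frac{i \sqrt{4886}}{14} \approx 4.9929 i$)
$\left(I - 30\right)^{2} = \left(\frac{i \sqrt{4886}}{14} - 30\right)^{2} = \left(-30 + \frac{i \sqrt{4886}}{14}\right)^{2}$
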